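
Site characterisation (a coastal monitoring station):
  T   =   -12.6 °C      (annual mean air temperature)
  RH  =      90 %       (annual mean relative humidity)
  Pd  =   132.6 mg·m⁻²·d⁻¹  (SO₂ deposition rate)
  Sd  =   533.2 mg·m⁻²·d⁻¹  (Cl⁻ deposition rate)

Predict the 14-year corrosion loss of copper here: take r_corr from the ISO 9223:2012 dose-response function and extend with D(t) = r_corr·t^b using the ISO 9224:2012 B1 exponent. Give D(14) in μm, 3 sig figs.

D(14) = 5.76 μm

copper: temperature factor f = +0.126·(-22.6) = -2.8476
  SO₂ term: 0.0053·132.6^0.26·exp(0.059·90-2.8476) = 0.2216
  Sd branch = 0.01025·Sd^0.27·e^(0.036·RH+0.049·T) = 0.7691 μm/a
  r_corr = 0.2216 + 0.7691 = 0.9907 μm/a
ISO 9224: D(t) = r_corr · t^b with b = 0.667 (copper, B1)
  D(14) = 0.9907 × 14^0.667 = 0.9907 × 5.814 = 5.76 μm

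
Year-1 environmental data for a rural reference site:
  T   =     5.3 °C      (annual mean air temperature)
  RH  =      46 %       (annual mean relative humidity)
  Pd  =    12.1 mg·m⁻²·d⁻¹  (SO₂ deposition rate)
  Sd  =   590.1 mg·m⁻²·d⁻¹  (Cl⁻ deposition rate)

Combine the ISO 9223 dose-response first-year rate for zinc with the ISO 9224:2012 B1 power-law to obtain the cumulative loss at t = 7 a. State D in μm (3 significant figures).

D(7) = 8.63 μm

zinc: T≤10 °C ⇒ hinge +0.038·(5.3−10) = -0.1786
  SO₂ term: 0.0129·12.1^0.44·exp(0.046·46-0.1786) = 0.2682
  Cl⁻ term: 0.0175·590.1^0.57·exp(0.008·46+0.085·5.3) = 1.506
  r_corr = 0.2682 + 1.506 = 1.775 μm/a
Power-law: D(7) = r_corr · 7^0.813
  D(7) = 1.775 × 7^0.813 = 1.775 × 4.865 = 8.633 μm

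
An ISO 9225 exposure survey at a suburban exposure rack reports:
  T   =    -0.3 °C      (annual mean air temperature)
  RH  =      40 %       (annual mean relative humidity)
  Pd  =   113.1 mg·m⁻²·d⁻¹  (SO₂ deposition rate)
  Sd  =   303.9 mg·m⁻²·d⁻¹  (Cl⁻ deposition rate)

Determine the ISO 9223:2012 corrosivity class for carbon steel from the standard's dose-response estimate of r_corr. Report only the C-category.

C2

carbon steel: f(T) = +0.150·(T−10) [T≤10 °C] = -1.5450
  sulphur-dioxide contribution → 9.823 μm/a
  chloride contribution → 13.06 μm/a
  ⇒ r_corr(carbon steel) = 22.88 μm/a
Category bounds: 1.3…25 μm/a bracket r_corr ⇒ C2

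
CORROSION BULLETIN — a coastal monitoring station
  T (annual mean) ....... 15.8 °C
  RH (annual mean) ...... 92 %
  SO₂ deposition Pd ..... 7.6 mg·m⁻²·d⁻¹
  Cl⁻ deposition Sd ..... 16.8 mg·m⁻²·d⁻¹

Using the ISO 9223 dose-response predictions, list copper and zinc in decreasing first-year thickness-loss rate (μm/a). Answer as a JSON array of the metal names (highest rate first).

copper: f(T) = -0.080·(T−10) [T>10 °C] = -0.4640
  sulphur-dioxide contribution → 1.286 μm/a
  chloride contribution → 1.307 μm/a
  ⇒ r_corr(copper) = 2.592 μm/a
zinc: T>10 °C ⇒ hinge -0.071·(15.8−10) = -0.4118
  sulphur-dioxide contribution → 1.436 μm/a
  chloride contribution → 0.6988 μm/a
  ⇒ r_corr(zinc) = 2.135 μm/a
Ordering by μm/a: copper (2.59) > zinc (2.14)

["copper", "zinc"]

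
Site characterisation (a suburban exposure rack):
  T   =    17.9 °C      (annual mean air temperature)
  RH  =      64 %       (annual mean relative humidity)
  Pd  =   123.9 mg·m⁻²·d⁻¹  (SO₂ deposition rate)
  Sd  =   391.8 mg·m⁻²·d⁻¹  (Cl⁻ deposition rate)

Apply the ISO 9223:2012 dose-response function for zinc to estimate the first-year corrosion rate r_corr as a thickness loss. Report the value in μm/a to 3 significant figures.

zinc: T>10 °C ⇒ hinge -0.071·(17.9−10) = -0.5609
  SO₂ term: 0.0129·123.9^0.44·exp(0.046·64-0.5609) = 1.165
  Sd branch = 0.0175·Sd^0.57·e^(0.008·RH+0.085·T) = 4.02 μm/a
  sum: 1.165 + 4.02 → r_corr = 5.185 μm/a

r_corr = 5.19 μm/a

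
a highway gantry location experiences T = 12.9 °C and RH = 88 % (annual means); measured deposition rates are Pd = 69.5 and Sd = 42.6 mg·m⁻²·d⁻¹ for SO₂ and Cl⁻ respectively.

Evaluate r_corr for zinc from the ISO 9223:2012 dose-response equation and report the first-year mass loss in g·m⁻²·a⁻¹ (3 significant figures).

r_corr = 34.2 g·m⁻²·a⁻¹

zinc: f(T) = -0.071·(T−10) [T>10 °C] = -0.2059
  sulphur-dioxide contribution → 3.887 μm/a
  chloride contribution → 0.899 μm/a
  total first-year rate 4.786 μm/a
Convert to mass loss: 4.786 μm/a × 7.14 g/cm³ = 34.18 g·m⁻²·a⁻¹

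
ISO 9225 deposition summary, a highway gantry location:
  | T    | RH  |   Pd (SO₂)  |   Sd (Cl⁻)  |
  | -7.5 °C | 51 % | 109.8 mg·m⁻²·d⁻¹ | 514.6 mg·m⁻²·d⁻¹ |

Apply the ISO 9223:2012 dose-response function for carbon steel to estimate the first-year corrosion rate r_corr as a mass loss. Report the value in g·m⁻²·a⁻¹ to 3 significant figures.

r_corr = 185 g·m⁻²·a⁻¹

carbon steel: f(T) = +0.150·(T−10) [T≤10 °C] = -2.6250
  SO₂ term: 1.77·109.8^0.52·exp(0.02·51-2.6250) = 4.093
  Cl⁻ term: 0.102·514.6^0.62·exp(0.033·51+0.04·-7.5) = 19.51
  sum: 4.093 + 19.51 → r_corr = 23.61 μm/a
Convert to mass loss: 23.61 μm/a × 7.85 g/cm³ = 185.3 g·m⁻²·a⁻¹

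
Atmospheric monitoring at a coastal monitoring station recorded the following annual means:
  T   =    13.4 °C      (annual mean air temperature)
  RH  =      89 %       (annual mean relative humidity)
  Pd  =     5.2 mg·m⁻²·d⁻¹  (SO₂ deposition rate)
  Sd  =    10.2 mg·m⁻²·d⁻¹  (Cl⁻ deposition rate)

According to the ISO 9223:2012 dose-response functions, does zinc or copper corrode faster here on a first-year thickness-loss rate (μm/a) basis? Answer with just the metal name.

copper

zinc: f(T) = -0.071·(T−10) [T>10 °C] = -0.2414
  SO₂ term: 0.0129·5.2^0.44·exp(0.046·89-0.2414) = 1.255
  Sd branch = 0.0175·Sd^0.57·e^(0.008·RH+0.085·T) = 0.4186 μm/a
  sum: 1.255 + 0.4186 → r_corr = 1.674 μm/a
copper: f(T) = -0.080·(T−10) [T>10 °C] = -0.2720
  Pd branch = 0.0053·Pd^0.26·e^(0.059·RH+f) = 1.182 μm/a
  Sd branch = 0.01025·Sd^0.27·e^(0.036·RH+0.049·T) = 0.9113 μm/a
  r_corr = 1.182 + 0.9113 = 2.094 μm/a
Ordering by μm/a: copper (2.09) > zinc (1.67)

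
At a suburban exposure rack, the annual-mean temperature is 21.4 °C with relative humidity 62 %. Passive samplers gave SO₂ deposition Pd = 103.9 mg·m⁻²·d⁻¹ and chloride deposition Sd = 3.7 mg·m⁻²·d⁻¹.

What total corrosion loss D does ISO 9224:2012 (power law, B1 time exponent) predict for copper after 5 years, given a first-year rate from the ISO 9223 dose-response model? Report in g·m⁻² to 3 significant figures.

D(5) = 17.4 g·m⁻²

copper: f(T) = -0.080·(T−10) [T>10 °C] = -0.9120
  SO₂ term: 0.0053·103.9^0.26·exp(0.059·62-0.9120) = 0.2762
  Cl⁻ term: 0.01025·3.7^0.27·exp(0.036·62+0.049·21.4) = 0.388
  r_corr = 0.2762 + 0.388 = 0.6642 μm/a
ISO 9224: D(t) = r_corr · t^b with b = 0.667 (copper, B1)
  D(5) = 0.6642 × 5^0.667 = 0.6642 × 2.926 = 1.943 μm
  Mass loss = 1.943 μm × 8.96 g/cm³ = 17.41 g·m⁻²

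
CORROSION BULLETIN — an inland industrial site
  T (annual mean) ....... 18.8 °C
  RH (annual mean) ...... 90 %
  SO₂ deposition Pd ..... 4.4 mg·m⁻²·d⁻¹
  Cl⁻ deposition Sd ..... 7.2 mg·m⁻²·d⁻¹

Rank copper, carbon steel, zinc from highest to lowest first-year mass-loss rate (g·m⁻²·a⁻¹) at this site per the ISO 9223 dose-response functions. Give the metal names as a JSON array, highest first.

copper: f(T) = -0.080·(T−10) [T>10 °C] = -0.7040
  sulphur-dioxide contribution → 0.7797 μm/a
  chloride contribution → 1.12 μm/a
  total first-year rate 1.9 μm/a
  mass loss = 1.9 μm/a × 8.96 g/cm³ = 17.03 g·m⁻²·a⁻¹
carbon steel: temperature factor f = -0.054·(8.8) = -0.4752
  sulphur-dioxide contribution → 14.39 μm/a
  chloride contribution → 14.34 μm/a
  total first-year rate 28.73 μm/a
  mass loss = 28.73 μm/a × 7.85 g/cm³ = 225.5 g·m⁻²·a⁻¹
zinc: f(T) = -0.071·(T−10) [T>10 °C] = -0.6248
  sulphur-dioxide contribution → 0.8324 μm/a
  chloride contribution → 0.5475 μm/a
  ⇒ r_corr(zinc) = 1.38 μm/a
  mass loss = 1.38 μm/a × 7.14 g/cm³ = 9.853 g·m⁻²·a⁻¹
Ordering by g·m⁻²·a⁻¹: carbon steel (226) > copper (17) > zinc (9.85)

["carbon steel", "copper", "zinc"]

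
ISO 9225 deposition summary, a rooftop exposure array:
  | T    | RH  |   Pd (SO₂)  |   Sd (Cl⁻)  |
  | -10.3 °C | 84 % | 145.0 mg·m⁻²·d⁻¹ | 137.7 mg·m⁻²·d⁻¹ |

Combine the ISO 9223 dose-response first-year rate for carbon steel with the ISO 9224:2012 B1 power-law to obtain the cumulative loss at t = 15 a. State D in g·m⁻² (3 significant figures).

carbon steel: T≤10 °C ⇒ hinge +0.150·(-10.3−10) = -3.0450
  Pd branch = 1.77·Pd^0.52·e^(0.02·RH+f) = 6.013 μm/a
  Sd branch = 0.102·Sd^0.62·e^(0.033·RH+0.04·T) = 22.89 μm/a
  sum: 6.013 + 22.89 → r_corr = 28.9 μm/a
Power-law: D(15) = r_corr · 15^0.523
  D(15) = 28.9 × 15^0.523 = 28.9 × 4.122 = 119.1 μm
  Mass loss = 119.1 μm × 7.85 g/cm³ = 935.2 g·m⁻²

D(15) = 935 g·m⁻²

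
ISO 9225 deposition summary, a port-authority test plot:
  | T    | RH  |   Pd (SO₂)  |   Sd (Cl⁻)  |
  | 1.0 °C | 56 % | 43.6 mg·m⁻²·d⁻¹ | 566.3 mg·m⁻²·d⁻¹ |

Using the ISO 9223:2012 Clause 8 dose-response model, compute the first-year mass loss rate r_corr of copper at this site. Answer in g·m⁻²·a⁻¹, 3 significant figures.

copper: T≤10 °C ⇒ hinge +0.126·(1.0−10) = -1.1340
  sulphur-dioxide contribution → 0.1239 μm/a
  chloride contribution → 0.4476 μm/a
  ⇒ r_corr(copper) = 0.5714 μm/a
Convert to mass loss: 0.5714 μm/a × 8.96 g/cm³ = 5.12 g·m⁻²·a⁻¹

r_corr = 5.12 g·m⁻²·a⁻¹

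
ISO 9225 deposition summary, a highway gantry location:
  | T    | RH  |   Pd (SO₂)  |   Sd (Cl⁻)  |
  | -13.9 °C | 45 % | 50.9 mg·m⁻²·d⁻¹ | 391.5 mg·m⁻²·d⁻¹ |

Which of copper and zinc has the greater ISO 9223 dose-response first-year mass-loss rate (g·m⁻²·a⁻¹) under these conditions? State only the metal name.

zinc

copper: T≤10 °C ⇒ hinge +0.126·(-13.9−10) = -3.0114
  SO₂ term: 0.0053·50.9^0.26·exp(0.059·45-3.0114) = 0.01031
  Cl⁻ term: 0.01025·391.5^0.27·exp(0.036·45+0.049·-13.9) = 0.1314
  sum: 0.01031 + 0.1314 → r_corr = 0.1417 μm/a
  mass loss = 0.1417 μm/a × 8.96 g/cm³ = 1.27 g·m⁻²·a⁻¹
zinc: temperature factor f = +0.038·(-23.9) = -0.9082
  SO₂ term: 0.0129·50.9^0.44·exp(0.046·45-0.9082) = 0.2323
  Cl⁻ term: 0.0175·391.5^0.57·exp(0.008·45+0.085·-13.9) = 0.2313
  r_corr = 0.2323 + 0.2313 = 0.4636 μm/a
  mass loss = 0.4636 μm/a × 7.14 g/cm³ = 3.31 g·m⁻²·a⁻¹
Ordering by g·m⁻²·a⁻¹: zinc (3.31) > copper (1.27)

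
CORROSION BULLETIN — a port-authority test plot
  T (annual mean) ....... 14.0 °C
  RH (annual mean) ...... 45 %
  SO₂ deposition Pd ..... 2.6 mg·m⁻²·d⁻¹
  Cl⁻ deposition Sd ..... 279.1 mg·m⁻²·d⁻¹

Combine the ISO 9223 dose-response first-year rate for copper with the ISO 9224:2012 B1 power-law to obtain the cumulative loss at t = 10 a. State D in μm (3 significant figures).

copper: temperature factor f = -0.080·(4.0) = -0.3200
  sulphur-dioxide contribution → 0.07019 μm/a
  chloride contribution → 0.4705 μm/a
  ⇒ r_corr(copper) = 0.5407 μm/a
Power-law: D(10) = r_corr · 10^0.667
  D(10) = 0.5407 × 10^0.667 = 0.5407 × 4.645 = 2.512 μm

D(10) = 2.51 μm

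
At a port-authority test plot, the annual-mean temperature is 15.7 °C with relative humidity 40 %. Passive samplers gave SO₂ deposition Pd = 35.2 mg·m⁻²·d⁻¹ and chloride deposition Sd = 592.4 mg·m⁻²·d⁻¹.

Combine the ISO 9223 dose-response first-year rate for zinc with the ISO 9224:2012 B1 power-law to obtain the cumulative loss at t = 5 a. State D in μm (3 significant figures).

D(5) = 13.9 μm

zinc: f(T) = -0.071·(T−10) [T>10 °C] = -0.4047
  Pd branch = 0.0129·Pd^0.44·e^(0.046·RH+f) = 0.2597 μm/a
  Sd branch = 0.0175·Sd^0.57·e^(0.008·RH+0.085·T) = 3.483 μm/a
  sum: 0.2597 + 3.483 → r_corr = 3.743 μm/a
Long-term exponent b (ISO 9224 Table 2, B1) = 0.813
  D(5) = 3.743 × 5^0.813 = 3.743 × 3.701 = 13.85 μm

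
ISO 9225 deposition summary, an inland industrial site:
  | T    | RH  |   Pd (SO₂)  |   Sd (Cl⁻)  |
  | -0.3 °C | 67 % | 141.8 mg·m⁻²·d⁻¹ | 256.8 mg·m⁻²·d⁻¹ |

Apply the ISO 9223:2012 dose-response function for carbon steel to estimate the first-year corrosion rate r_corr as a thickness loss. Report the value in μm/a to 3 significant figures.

carbon steel: temperature factor f = +0.150·(-10.3) = -1.5450
  SO₂ term: 1.77·141.8^0.52·exp(0.02·67-1.5450) = 18.96
  Sd branch = 0.102·Sd^0.62·e^(0.033·RH+0.04·T) = 28.68 μm/a
  r_corr = 18.96 + 28.68 = 47.64 μm/a

r_corr = 47.6 μm/a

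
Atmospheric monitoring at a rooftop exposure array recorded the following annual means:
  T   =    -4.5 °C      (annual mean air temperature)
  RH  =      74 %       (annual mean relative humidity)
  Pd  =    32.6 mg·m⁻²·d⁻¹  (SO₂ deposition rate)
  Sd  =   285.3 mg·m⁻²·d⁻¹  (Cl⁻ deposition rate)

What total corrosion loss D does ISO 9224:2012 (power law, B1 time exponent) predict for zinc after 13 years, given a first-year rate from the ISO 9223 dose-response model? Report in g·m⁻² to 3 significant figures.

D(13) = 90.6 g·m⁻²

zinc: f(T) = +0.038·(T−10) [T≤10 °C] = -0.5510
  Pd branch = 0.0129·Pd^0.44·e^(0.046·RH+f) = 1.036 μm/a
  Cl⁻ term: 0.0175·285.3^0.57·exp(0.008·74+0.085·-4.5) = 0.5414
  r_corr = 1.036 + 0.5414 = 1.578 μm/a
Power-law: D(13) = r_corr · 13^0.813
  D(13) = 1.578 × 13^0.813 = 1.578 × 8.047 = 12.7 μm
  Mass loss = 12.7 μm × 7.14 g/cm³ = 90.64 g·m⁻²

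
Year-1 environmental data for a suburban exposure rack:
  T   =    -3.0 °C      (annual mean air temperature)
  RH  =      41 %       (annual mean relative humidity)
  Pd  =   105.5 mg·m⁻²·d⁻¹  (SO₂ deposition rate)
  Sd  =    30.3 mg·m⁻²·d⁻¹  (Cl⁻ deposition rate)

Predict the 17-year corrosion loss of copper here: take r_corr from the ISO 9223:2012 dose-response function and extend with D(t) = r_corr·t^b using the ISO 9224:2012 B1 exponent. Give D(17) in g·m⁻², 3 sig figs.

copper: T≤10 °C ⇒ hinge +0.126·(-3.0−10) = -1.6380
  sulphur-dioxide contribution → 0.03886 μm/a
  chloride contribution → 0.09725 μm/a
  total first-year rate 0.1361 μm/a
Power-law: D(17) = r_corr · 17^0.667
  D(17) = 0.1361 × 17^0.667 = 0.1361 × 6.618 = 0.9007 μm
  Mass loss = 0.9007 μm × 8.96 g/cm³ = 8.071 g·m⁻²

D(17) = 8.07 g·m⁻²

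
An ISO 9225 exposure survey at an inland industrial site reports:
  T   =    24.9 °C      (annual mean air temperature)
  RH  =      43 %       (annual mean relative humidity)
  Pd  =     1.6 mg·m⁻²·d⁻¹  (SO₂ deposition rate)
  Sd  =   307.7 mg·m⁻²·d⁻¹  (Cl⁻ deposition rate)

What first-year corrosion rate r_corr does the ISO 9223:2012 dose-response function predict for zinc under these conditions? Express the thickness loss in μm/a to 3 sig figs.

r_corr = 5.41 μm/a

zinc: temperature factor f = -0.071·(14.9) = -1.0579
  Pd branch = 0.0129·Pd^0.44·e^(0.046·RH+f) = 0.03981 μm/a
  Sd branch = 0.0175·Sd^0.57·e^(0.008·RH+0.085·T) = 5.368 μm/a
  r_corr = 0.03981 + 5.368 = 5.408 μm/a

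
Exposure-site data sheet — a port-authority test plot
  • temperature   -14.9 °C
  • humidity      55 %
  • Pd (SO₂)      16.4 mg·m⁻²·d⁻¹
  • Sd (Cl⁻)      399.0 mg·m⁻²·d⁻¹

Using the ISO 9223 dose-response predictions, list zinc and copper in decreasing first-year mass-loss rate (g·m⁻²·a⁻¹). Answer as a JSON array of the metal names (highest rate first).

["zinc", "copper"]

zinc: f(T) = +0.038·(T−10) [T≤10 °C] = -0.9462
  sulphur-dioxide contribution → 0.2153 μm/a
  chloride contribution → 0.2326 μm/a
  total first-year rate 0.4479 μm/a
  mass loss = 0.4479 μm/a × 7.14 g/cm³ = 3.198 g·m⁻²·a⁻¹
copper: T≤10 °C ⇒ hinge +0.126·(-14.9−10) = -3.1374
  sulphur-dioxide contribution → 0.01221 μm/a
  chloride contribution → 0.1802 μm/a
  ⇒ r_corr(copper) = 0.1924 μm/a
  mass loss = 0.1924 μm/a × 8.96 g/cm³ = 1.724 g·m⁻²·a⁻¹
Ordering by g·m⁻²·a⁻¹: zinc (3.2) > copper (1.72)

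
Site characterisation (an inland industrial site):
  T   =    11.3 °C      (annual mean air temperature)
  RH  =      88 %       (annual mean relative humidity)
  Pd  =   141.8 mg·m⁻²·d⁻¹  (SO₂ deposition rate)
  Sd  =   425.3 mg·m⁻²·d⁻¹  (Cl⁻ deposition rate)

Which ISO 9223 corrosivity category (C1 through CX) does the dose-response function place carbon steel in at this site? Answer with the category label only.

carbon steel: T>10 °C ⇒ hinge -0.054·(11.3−10) = -0.0702
  SO₂ term: 1.77·141.8^0.52·exp(0.02·88-0.0702) = 126.1
  Cl⁻ term: 0.102·425.3^0.62·exp(0.033·88+0.04·11.3) = 124.7
  r_corr = 126.1 + 124.7 = 250.8 μm/a
ISO 9223 Table 2 (carbon steel): 200 < 251 ≤ 700 μm/a ⇒ CX

CX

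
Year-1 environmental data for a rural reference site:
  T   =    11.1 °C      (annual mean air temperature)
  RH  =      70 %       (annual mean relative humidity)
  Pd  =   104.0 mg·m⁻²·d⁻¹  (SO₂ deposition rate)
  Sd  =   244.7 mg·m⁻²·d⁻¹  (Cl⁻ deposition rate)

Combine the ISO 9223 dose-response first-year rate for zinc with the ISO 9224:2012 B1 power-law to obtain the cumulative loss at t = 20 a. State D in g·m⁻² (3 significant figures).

D(20) = 336 g·m⁻²

zinc: f(T) = -0.071·(T−10) [T>10 °C] = -0.0781
  SO₂ term: 0.0129·104.0^0.44·exp(0.046·70-0.0781) = 2.305
  Cl⁻ term: 0.0175·244.7^0.57·exp(0.008·70+0.085·11.1) = 1.809
  sum: 2.305 + 1.809 → r_corr = 4.114 μm/a
ISO 9224: D(t) = r_corr · t^b with b = 0.813 (zinc, B1)
  D(20) = 4.114 × 20^0.813 = 4.114 × 11.42 = 46.99 μm
  Mass loss = 46.99 μm × 7.14 g/cm³ = 335.5 g·m⁻²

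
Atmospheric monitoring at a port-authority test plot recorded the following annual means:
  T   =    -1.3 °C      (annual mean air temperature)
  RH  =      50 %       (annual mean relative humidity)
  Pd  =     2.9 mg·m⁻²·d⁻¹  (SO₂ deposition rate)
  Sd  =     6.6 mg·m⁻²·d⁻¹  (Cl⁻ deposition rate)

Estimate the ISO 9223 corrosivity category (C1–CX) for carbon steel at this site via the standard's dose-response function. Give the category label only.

carbon steel: T≤10 °C ⇒ hinge +0.150·(-1.3−10) = -1.6950
  Pd branch = 1.77·Pd^0.52·e^(0.02·RH+f) = 1.537 μm/a
  Cl⁻ term: 0.102·6.6^0.62·exp(0.033·50+0.04·-1.3) = 1.625
  sum: 1.537 + 1.625 → r_corr = 3.161 μm/a
3.16 μm/a falls in (1.3, 25] for carbon steel → category C2

C2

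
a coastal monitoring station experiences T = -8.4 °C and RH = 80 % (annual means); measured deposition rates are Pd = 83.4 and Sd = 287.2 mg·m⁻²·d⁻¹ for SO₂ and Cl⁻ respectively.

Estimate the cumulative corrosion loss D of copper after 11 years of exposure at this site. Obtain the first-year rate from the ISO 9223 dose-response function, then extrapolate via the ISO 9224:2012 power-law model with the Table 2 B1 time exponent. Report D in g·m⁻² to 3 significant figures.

copper: T≤10 °C ⇒ hinge +0.126·(-8.4−10) = -2.3184
  sulphur-dioxide contribution → 0.1848 μm/a
  chloride contribution → 0.5578 μm/a
  ⇒ r_corr(copper) = 0.7426 μm/a
ISO 9224: D(t) = r_corr · t^b with b = 0.667 (copper, B1)
  D(11) = 0.7426 × 11^0.667 = 0.7426 × 4.95 = 3.676 μm
  Mass loss = 3.676 μm × 8.96 g/cm³ = 32.94 g·m⁻²

D(11) = 32.9 g·m⁻²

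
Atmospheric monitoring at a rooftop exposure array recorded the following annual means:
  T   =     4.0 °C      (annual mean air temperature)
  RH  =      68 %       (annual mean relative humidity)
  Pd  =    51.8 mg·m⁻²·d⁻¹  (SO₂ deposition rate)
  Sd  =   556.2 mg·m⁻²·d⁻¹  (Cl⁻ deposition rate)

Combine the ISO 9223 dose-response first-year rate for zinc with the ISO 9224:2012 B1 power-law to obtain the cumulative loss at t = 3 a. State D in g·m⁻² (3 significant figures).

D(3) = 50.3 g·m⁻²

zinc: temperature factor f = +0.038·(-6.0) = -0.2280
  sulphur-dioxide contribution → 1.332 μm/a
  chloride contribution → 1.555 μm/a
  ⇒ r_corr(zinc) = 2.887 μm/a
Long-term exponent b (ISO 9224 Table 2, B1) = 0.813
  D(3) = 2.887 × 3^0.813 = 2.887 × 2.443 = 7.051 μm
  Mass loss = 7.051 μm × 7.14 g/cm³ = 50.35 g·m⁻²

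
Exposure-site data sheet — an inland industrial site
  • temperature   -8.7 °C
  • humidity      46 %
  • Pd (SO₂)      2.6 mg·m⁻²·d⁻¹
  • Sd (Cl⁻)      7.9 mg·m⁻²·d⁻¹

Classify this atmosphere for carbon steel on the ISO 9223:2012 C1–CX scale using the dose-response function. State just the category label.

C2

carbon steel: temperature factor f = +0.150·(-18.7) = -2.8050
  sulphur-dioxide contribution → 0.4417 μm/a
  chloride contribution → 1.184 μm/a
  ⇒ r_corr(carbon steel) = 1.625 μm/a
ISO 9223 Table 2 (carbon steel): 1.3 < 1.63 ≤ 25 μm/a ⇒ C2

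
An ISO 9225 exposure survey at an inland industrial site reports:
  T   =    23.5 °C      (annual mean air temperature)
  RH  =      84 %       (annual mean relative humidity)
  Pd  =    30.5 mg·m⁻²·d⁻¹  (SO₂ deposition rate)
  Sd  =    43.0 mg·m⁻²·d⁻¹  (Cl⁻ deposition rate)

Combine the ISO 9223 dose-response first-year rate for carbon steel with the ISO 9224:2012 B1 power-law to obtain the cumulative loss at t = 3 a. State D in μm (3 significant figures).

carbon steel: temperature factor f = -0.054·(13.5) = -0.7290
  SO₂ term: 1.77·30.5^0.52·exp(0.02·84-0.7290) = 27.09
  Cl⁻ term: 0.102·43.0^0.62·exp(0.033·84+0.04·23.5) = 43
  r_corr = 27.09 + 43 = 70.09 μm/a
ISO 9224: D(t) = r_corr · t^b with b = 0.523 (carbon steel, B1)
  D(3) = 70.09 × 3^0.523 = 70.09 × 1.776 = 124.5 μm

D(3) = 125 μm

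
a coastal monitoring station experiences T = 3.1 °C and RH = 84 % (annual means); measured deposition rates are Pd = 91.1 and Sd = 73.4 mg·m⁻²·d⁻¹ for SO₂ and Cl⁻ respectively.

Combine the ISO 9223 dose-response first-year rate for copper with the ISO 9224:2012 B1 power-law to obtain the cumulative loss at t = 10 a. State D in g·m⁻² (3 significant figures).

copper: f(T) = +0.126·(T−10) [T≤10 °C] = -0.8694
  Pd branch = 0.0053·Pd^0.26·e^(0.059·RH+f) = 1.02 μm/a
  Sd branch = 0.01025·Sd^0.27·e^(0.036·RH+0.049·T) = 0.783 μm/a
  r_corr = 1.02 + 0.783 = 1.803 μm/a
Power-law: D(10) = r_corr · 10^0.667
  D(10) = 1.803 × 10^0.667 = 1.803 × 4.645 = 8.374 μm
  Mass loss = 8.374 μm × 8.96 g/cm³ = 75.03 g·m⁻²

D(10) = 75.0 g·m⁻²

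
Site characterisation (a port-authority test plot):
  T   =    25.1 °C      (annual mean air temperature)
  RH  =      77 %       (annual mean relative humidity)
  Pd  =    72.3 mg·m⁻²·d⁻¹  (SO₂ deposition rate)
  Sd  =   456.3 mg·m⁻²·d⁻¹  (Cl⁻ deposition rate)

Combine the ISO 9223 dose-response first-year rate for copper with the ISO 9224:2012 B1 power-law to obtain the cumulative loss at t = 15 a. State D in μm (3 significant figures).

copper: f(T) = -0.080·(T−10) [T>10 °C] = -1.2080
  SO₂ term: 0.0053·72.3^0.26·exp(0.059·77-1.2080) = 0.4529
  Sd branch = 0.01025·Sd^0.27·e^(0.036·RH+0.049·T) = 2.929 μm/a
  sum: 0.4529 + 2.929 → r_corr = 3.382 μm/a
Power-law: D(15) = r_corr · 15^0.667
  D(15) = 3.382 × 15^0.667 = 3.382 × 6.088 = 20.59 μm

D(15) = 20.6 μm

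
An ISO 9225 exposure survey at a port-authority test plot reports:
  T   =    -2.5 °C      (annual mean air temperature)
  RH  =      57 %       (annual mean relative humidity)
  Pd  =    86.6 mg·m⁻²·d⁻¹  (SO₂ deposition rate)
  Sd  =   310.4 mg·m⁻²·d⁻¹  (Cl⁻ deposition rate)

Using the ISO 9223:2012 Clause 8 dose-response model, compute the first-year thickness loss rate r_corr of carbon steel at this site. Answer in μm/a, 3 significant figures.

carbon steel: T≤10 °C ⇒ hinge +0.150·(-2.5−10) = -1.8750
  sulphur-dioxide contribution → 8.635 μm/a
  chloride contribution → 21.24 μm/a
  total first-year rate 29.87 μm/a

r_corr = 29.9 μm/a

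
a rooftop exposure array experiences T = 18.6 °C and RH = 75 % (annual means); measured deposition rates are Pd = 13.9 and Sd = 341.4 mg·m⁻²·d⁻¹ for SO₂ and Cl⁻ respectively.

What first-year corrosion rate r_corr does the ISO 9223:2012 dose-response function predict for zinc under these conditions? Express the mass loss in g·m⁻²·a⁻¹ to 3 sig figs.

zinc: temperature factor f = -0.071·(8.6) = -0.6106
  Pd branch = 0.0129·Pd^0.44·e^(0.046·RH+f) = 0.7025 μm/a
  Sd branch = 0.0175·Sd^0.57·e^(0.008·RH+0.085·T) = 4.307 μm/a
  r_corr = 0.7025 + 4.307 = 5.01 μm/a
Convert to mass loss: 5.01 μm/a × 7.14 g/cm³ = 35.77 g·m⁻²·a⁻¹

r_corr = 35.8 g·m⁻²·a⁻¹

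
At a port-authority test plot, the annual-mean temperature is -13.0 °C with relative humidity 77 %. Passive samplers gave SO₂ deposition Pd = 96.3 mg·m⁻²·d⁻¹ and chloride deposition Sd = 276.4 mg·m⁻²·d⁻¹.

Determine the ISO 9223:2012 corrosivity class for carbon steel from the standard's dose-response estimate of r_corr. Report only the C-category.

carbon steel: f(T) = +0.150·(T−10) [T≤10 °C] = -3.4500
  sulphur-dioxide contribution → 2.818 μm/a
  chloride contribution → 25.12 μm/a
  total first-year rate 27.94 μm/a
Category bounds: 25…50 μm/a bracket r_corr ⇒ C3

C3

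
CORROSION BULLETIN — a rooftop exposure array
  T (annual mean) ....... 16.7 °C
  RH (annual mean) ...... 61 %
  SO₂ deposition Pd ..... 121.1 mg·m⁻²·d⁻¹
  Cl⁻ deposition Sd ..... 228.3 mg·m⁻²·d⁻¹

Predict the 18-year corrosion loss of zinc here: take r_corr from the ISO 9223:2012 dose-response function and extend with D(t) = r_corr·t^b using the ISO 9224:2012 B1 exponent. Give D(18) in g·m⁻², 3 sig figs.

zinc: f(T) = -0.071·(T−10) [T>10 °C] = -0.4757
  sulphur-dioxide contribution → 1.094 μm/a
  chloride contribution → 2.605 μm/a
  total first-year rate 3.699 μm/a
ISO 9224: D(t) = r_corr · t^b with b = 0.813 (zinc, B1)
  D(18) = 3.699 × 18^0.813 = 3.699 × 10.48 = 38.79 μm
  Mass loss = 38.79 μm × 7.14 g/cm³ = 276.9 g·m⁻²

D(18) = 277 g·m⁻²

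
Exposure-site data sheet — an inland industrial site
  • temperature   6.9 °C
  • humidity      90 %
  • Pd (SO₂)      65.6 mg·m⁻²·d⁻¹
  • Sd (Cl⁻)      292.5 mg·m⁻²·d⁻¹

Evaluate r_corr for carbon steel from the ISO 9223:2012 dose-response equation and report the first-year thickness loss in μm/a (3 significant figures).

carbon steel: T≤10 °C ⇒ hinge +0.150·(6.9−10) = -0.4650
  sulphur-dioxide contribution → 59.23 μm/a
  chloride contribution → 88.58 μm/a
  total first-year rate 147.8 μm/a

r_corr = 148 μm/a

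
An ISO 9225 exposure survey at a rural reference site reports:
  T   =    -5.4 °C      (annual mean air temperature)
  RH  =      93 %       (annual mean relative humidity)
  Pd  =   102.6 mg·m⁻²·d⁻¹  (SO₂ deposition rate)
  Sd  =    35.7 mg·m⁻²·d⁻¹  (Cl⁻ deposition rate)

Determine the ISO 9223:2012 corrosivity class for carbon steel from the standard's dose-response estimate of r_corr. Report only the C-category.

C3

carbon steel: temperature factor f = +0.150·(-15.4) = -2.3100
  sulphur-dioxide contribution → 12.54 μm/a
  chloride contribution → 16.23 μm/a
  ⇒ r_corr(carbon steel) = 28.77 μm/a
Category bounds: 25…50 μm/a bracket r_corr ⇒ C3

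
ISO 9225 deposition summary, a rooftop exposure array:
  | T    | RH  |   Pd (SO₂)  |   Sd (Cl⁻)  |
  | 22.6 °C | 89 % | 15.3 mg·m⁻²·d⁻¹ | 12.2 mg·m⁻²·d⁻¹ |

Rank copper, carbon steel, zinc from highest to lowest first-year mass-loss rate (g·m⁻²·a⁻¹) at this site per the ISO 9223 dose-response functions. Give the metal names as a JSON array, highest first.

copper: T>10 °C ⇒ hinge -0.080·(22.6−10) = -1.0080
  SO₂ term: 0.0053·15.3^0.26·exp(0.059·89-1.0080) = 0.7499
  Cl⁻ term: 0.01025·12.2^0.27·exp(0.036·89+0.049·22.6) = 1.501
  sum: 0.7499 + 1.501 → r_corr = 2.251 μm/a
  mass loss = 2.251 μm/a × 8.96 g/cm³ = 20.17 g·m⁻²·a⁻¹
carbon steel: T>10 °C ⇒ hinge -0.054·(22.6−10) = -0.6804
  SO₂ term: 1.77·15.3^0.52·exp(0.02·89-0.6804) = 21.96
  Cl⁻ term: 0.102·12.2^0.62·exp(0.033·89+0.04·22.6) = 22.4
  sum: 21.96 + 22.4 → r_corr = 44.36 μm/a
  mass loss = 44.36 μm/a × 7.85 g/cm³ = 348.2 g·m⁻²·a⁻¹
zinc: f(T) = -0.071·(T−10) [T>10 °C] = -0.8946
  Pd branch = 0.0129·Pd^0.44·e^(0.046·RH+f) = 1.05 μm/a
  Sd branch = 0.0175·Sd^0.57·e^(0.008·RH+0.085·T) = 1.013 μm/a
  sum: 1.05 + 1.013 → r_corr = 2.064 μm/a
  mass loss = 2.064 μm/a × 7.14 g/cm³ = 14.73 g·m⁻²·a⁻¹
Ordering by g·m⁻²·a⁻¹: carbon steel (348) > copper (20.2) > zinc (14.7)

["carbon steel", "copper", "zinc"]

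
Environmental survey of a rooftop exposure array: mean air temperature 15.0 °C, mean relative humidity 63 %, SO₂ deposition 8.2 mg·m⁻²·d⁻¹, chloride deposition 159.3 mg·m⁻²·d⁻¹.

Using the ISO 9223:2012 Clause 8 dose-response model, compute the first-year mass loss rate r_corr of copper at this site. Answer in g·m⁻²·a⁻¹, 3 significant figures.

r_corr = 9.54 g·m⁻²·a⁻¹

copper: f(T) = -0.080·(T−10) [T>10 °C] = -0.4000
  Pd branch = 0.0053·Pd^0.26·e^(0.059·RH+f) = 0.2526 μm/a
  Cl⁻ term: 0.01025·159.3^0.27·exp(0.036·63+0.049·15.0) = 0.8119
  sum: 0.2526 + 0.8119 → r_corr = 1.065 μm/a
Convert to mass loss: 1.065 μm/a × 8.96 g/cm³ = 9.538 g·m⁻²·a⁻¹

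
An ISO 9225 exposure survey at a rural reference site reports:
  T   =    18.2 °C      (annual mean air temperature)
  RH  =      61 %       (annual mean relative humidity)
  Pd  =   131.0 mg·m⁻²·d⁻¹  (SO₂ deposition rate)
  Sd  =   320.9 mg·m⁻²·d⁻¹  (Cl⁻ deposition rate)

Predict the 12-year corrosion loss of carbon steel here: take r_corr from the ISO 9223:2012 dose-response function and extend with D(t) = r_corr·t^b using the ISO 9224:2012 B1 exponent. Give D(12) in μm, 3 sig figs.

D(12) = 386 μm

carbon steel: f(T) = -0.054·(T−10) [T>10 °C] = -0.4428
  SO₂ term: 1.77·131.0^0.52·exp(0.02·61-0.4428) = 48.58
  Sd branch = 0.102·Sd^0.62·e^(0.033·RH+0.04·T) = 56.62 μm/a
  r_corr = 48.58 + 56.62 = 105.2 μm/a
Power-law: D(12) = r_corr · 12^0.523
  D(12) = 105.2 × 12^0.523 = 105.2 × 3.668 = 385.9 μm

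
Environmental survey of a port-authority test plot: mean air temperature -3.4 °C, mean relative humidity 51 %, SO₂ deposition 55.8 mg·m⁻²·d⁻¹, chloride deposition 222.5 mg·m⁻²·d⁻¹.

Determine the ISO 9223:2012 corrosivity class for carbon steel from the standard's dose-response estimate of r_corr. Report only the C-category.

carbon steel: f(T) = +0.150·(T−10) [T≤10 °C] = -2.0100
  sulphur-dioxide contribution → 5.324 μm/a
  chloride contribution → 13.67 μm/a
  ⇒ r_corr(carbon steel) = 19 μm/a
Category bounds: 1.3…25 μm/a bracket r_corr ⇒ C2

C2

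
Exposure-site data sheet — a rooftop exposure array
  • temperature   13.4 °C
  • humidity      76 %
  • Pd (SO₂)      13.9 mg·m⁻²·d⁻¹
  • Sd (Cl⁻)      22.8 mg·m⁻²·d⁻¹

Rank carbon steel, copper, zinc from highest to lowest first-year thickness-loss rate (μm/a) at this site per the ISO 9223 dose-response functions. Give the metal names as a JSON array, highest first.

["carbon steel", "zinc", "copper"]

carbon steel: f(T) = -0.054·(T−10) [T>10 °C] = -0.1836
  SO₂ term: 1.77·13.9^0.52·exp(0.02·76-0.1836) = 26.47
  Sd branch = 0.102·Sd^0.62·e^(0.033·RH+0.04·T) = 14.88 μm/a
  sum: 26.47 + 14.88 → r_corr = 41.35 μm/a
copper: temperature factor f = -0.080·(3.4) = -0.2720
  Pd branch = 0.0053·Pd^0.26·e^(0.059·RH+f) = 0.7091 μm/a
  Sd branch = 0.01025·Sd^0.27·e^(0.036·RH+0.049·T) = 0.7092 μm/a
  r_corr = 0.7091 + 0.7092 = 1.418 μm/a
zinc: T>10 °C ⇒ hinge -0.071·(13.4−10) = -0.2414
  SO₂ term: 0.0129·13.9^0.44·exp(0.046·76-0.2414) = 1.064
  Sd branch = 0.0175·Sd^0.57·e^(0.008·RH+0.085·T) = 0.5967 μm/a
  sum: 1.064 + 0.5967 → r_corr = 1.661 μm/a
Ordering by μm/a: carbon steel (41.3) > zinc (1.66) > copper (1.42)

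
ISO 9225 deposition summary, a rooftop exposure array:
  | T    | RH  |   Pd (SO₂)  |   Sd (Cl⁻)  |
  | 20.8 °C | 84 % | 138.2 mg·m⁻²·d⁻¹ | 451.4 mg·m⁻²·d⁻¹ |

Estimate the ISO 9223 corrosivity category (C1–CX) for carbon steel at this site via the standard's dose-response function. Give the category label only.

carbon steel: temperature factor f = -0.054·(10.8) = -0.5832
  sulphur-dioxide contribution → 68.77 μm/a
  chloride contribution → 165.8 μm/a
  ⇒ r_corr(carbon steel) = 234.6 μm/a
ISO 9223 Table 2 (carbon steel): 200 < 235 ≤ 700 μm/a ⇒ CX

CX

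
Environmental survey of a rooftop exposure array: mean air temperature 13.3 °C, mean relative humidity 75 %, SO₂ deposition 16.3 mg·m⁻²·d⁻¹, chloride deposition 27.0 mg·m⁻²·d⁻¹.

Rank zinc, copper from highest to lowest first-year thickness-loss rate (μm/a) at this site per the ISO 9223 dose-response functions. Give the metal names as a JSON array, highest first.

zinc: f(T) = -0.071·(T−10) [T>10 °C] = -0.2343
  Pd branch = 0.0129·Pd^0.44·e^(0.046·RH+f) = 1.098 μm/a
  Cl⁻ term: 0.0175·27.0^0.57·exp(0.008·75+0.085·13.3) = 0.6463
  r_corr = 1.098 + 0.6463 = 1.744 μm/a
copper: temperature factor f = -0.080·(3.3) = -0.2640
  SO₂ term: 0.0053·16.3^0.26·exp(0.059·75-0.2640) = 0.7023
  Sd branch = 0.01025·Sd^0.27·e^(0.036·RH+0.049·T) = 0.7126 μm/a
  sum: 0.7023 + 0.7126 → r_corr = 1.415 μm/a
Ordering by μm/a: zinc (1.74) > copper (1.41)

["zinc", "copper"]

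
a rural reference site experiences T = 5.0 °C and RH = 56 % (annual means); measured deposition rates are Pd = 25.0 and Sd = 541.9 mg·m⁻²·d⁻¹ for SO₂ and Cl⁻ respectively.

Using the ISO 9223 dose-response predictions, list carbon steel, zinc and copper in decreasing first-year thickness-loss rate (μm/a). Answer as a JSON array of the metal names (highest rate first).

["carbon steel", "zinc", "copper"]

carbon steel: f(T) = +0.150·(T−10) [T≤10 °C] = -0.7500
  SO₂ term: 1.77·25.0^0.52·exp(0.02·56-0.7500) = 13.66
  Cl⁻ term: 0.102·541.9^0.62·exp(0.033·56+0.04·5.0) = 39.18
  sum: 13.66 + 39.18 → r_corr = 52.84 μm/a
zinc: f(T) = +0.038·(T−10) [T≤10 °C] = -0.1900
  SO₂ term: 0.0129·25.0^0.44·exp(0.046·56-0.1900) = 0.578
  Cl⁻ term: 0.0175·541.9^0.57·exp(0.008·56+0.085·5.0) = 1.515
  sum: 0.578 + 1.515 → r_corr = 2.093 μm/a
copper: T≤10 °C ⇒ hinge +0.126·(5.0−10) = -0.6300
  Pd branch = 0.0053·Pd^0.26·e^(0.059·RH+f) = 0.1774 μm/a
  Cl⁻ term: 0.01025·541.9^0.27·exp(0.036·56+0.049·5.0) = 0.538
  sum: 0.1774 + 0.538 → r_corr = 0.7155 μm/a
Ordering by μm/a: carbon steel (52.8) > zinc (2.09) > copper (0.715)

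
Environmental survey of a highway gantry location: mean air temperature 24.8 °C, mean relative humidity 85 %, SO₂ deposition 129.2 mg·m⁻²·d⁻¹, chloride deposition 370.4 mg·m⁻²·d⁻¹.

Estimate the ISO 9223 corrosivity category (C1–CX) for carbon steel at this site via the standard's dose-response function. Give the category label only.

carbon steel: temperature factor f = -0.054·(14.8) = -0.7992
  SO₂ term: 1.77·129.2^0.52·exp(0.02·85-0.7992) = 54.58
  Sd branch = 0.102·Sd^0.62·e^(0.033·RH+0.04·T) = 177.9 μm/a
  sum: 54.58 + 177.9 → r_corr = 232.5 μm/a
Category bounds: 200…700 μm/a bracket r_corr ⇒ CX

CX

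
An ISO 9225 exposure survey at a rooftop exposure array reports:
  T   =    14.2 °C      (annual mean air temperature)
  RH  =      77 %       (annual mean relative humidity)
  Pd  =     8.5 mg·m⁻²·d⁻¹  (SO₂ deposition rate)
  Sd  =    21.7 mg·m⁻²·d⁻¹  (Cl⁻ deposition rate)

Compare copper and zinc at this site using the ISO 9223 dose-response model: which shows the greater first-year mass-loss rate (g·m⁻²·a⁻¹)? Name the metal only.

copper: f(T) = -0.080·(T−10) [T>10 °C] = -0.3360
  Pd branch = 0.0053·Pd^0.26·e^(0.059·RH+f) = 0.6209 μm/a
  Cl⁻ term: 0.01025·21.7^0.27·exp(0.036·77+0.049·14.2) = 0.7544
  r_corr = 0.6209 + 0.7544 = 1.375 μm/a
  mass loss = 1.375 μm/a × 8.96 g/cm³ = 12.32 g·m⁻²·a⁻¹
zinc: T>10 °C ⇒ hinge -0.071·(14.2−10) = -0.2982
  SO₂ term: 0.0129·8.5^0.44·exp(0.046·77-0.2982) = 0.8478
  Cl⁻ term: 0.0175·21.7^0.57·exp(0.008·77+0.085·14.2) = 0.6259
  sum: 0.8478 + 0.6259 → r_corr = 1.474 μm/a
  mass loss = 1.474 μm/a × 7.14 g/cm³ = 10.52 g·m⁻²·a⁻¹
Ordering by g·m⁻²·a⁻¹: copper (12.3) > zinc (10.5)

copper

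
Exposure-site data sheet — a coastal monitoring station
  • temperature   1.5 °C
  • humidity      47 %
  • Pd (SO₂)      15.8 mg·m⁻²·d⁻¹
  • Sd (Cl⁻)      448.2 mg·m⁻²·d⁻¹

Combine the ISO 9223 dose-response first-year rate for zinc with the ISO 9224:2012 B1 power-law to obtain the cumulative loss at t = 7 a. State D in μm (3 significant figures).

zinc: f(T) = +0.038·(T−10) [T≤10 °C] = -0.3230
  Pd branch = 0.0129·Pd^0.44·e^(0.046·RH+f) = 0.2733 μm/a
  Cl⁻ term: 0.0175·448.2^0.57·exp(0.008·47+0.085·1.5) = 0.9398
  sum: 0.2733 + 0.9398 → r_corr = 1.213 μm/a
ISO 9224: D(t) = r_corr · t^b with b = 0.813 (zinc, B1)
  D(7) = 1.213 × 7^0.813 = 1.213 × 4.865 = 5.902 μm

D(7) = 5.90 μm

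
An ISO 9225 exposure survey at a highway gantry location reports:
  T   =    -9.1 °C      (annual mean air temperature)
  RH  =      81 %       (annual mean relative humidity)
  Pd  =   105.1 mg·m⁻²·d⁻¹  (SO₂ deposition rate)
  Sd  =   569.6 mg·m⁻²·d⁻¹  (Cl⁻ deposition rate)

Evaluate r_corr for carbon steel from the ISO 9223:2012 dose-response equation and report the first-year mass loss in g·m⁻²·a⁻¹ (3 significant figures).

r_corr = 457 g·m⁻²·a⁻¹

carbon steel: temperature factor f = +0.150·(-19.1) = -2.8650
  SO₂ term: 1.77·105.1^0.52·exp(0.02·81-2.8650) = 5.735
  Cl⁻ term: 0.102·569.6^0.62·exp(0.033·81+0.04·-9.1) = 52.46
  r_corr = 5.735 + 52.46 = 58.2 μm/a
Convert to mass loss: 58.2 μm/a × 7.85 g/cm³ = 456.8 g·m⁻²·a⁻¹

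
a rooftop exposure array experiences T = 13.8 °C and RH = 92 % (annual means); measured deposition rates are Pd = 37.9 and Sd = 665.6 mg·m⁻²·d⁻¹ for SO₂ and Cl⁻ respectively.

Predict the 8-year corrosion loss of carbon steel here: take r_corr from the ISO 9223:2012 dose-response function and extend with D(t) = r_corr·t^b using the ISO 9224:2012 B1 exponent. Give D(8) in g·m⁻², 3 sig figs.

carbon steel: T>10 °C ⇒ hinge -0.054·(13.8−10) = -0.2052
  sulphur-dioxide contribution → 60.1 μm/a
  chloride contribution → 207.6 μm/a
  ⇒ r_corr(carbon steel) = 267.7 μm/a
Power-law: D(8) = r_corr · 8^0.523
  D(8) = 267.7 × 8^0.523 = 267.7 × 2.967 = 794.3 μm
  Mass loss = 794.3 μm × 7.85 g/cm³ = 6235 g·m⁻²

D(8) = 6.24e+03 g·m⁻²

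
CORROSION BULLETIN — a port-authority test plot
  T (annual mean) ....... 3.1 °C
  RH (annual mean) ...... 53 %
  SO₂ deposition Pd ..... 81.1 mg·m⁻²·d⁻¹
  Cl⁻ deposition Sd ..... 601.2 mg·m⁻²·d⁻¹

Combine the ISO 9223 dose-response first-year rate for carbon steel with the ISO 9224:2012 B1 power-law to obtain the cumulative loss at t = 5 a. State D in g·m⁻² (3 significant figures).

D(5) = 964 g·m⁻²

carbon steel: T≤10 °C ⇒ hinge +0.150·(3.1−10) = -1.0350
  SO₂ term: 1.77·81.1^0.52·exp(0.02·53-1.0350) = 17.85
  Cl⁻ term: 0.102·601.2^0.62·exp(0.033·53+0.04·3.1) = 35.08
  sum: 17.85 + 35.08 → r_corr = 52.92 μm/a
Long-term exponent b (ISO 9224 Table 2, B1) = 0.523
  D(5) = 52.92 × 5^0.523 = 52.92 × 2.32 = 122.8 μm
  Mass loss = 122.8 μm × 7.85 g/cm³ = 964 g·m⁻²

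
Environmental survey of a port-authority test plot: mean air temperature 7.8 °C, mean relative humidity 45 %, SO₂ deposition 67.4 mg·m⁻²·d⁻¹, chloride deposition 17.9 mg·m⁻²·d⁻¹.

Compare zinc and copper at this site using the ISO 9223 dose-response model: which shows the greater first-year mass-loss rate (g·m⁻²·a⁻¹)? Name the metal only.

zinc

zinc: T≤10 °C ⇒ hinge +0.038·(7.8−10) = -0.0836
  sulphur-dioxide contribution → 0.5996 μm/a
  chloride contribution → 0.252 μm/a
  total first-year rate 0.8517 μm/a
  mass loss = 0.8517 μm/a × 7.14 g/cm³ = 6.081 g·m⁻²·a⁻¹
copper: temperature factor f = +0.126·(-2.2) = -0.2772
  sulphur-dioxide contribution → 0.1708 μm/a
  chloride contribution → 0.1654 μm/a
  total first-year rate 0.3362 μm/a
  mass loss = 0.3362 μm/a × 8.96 g/cm³ = 3.012 g·m⁻²·a⁻¹
Ordering by g·m⁻²·a⁻¹: zinc (6.08) > copper (3.01)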